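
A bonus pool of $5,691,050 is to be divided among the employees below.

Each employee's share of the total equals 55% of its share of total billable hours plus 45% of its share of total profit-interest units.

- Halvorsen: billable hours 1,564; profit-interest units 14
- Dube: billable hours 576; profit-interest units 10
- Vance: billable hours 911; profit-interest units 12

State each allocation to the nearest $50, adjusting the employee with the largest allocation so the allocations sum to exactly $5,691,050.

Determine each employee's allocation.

Totals — billable hours 3,051, profit-interest units 36.
Combined weights (55% billable hours + 45% profit-interest units): Halvorsen 0.4569; Dube 0.2288; Vance 0.3142.
Proportional shares: Halvorsen 2,600,470.36; Dube 1,302,310.34; Vance 1,788,269.30.
Rounded to nearest $50: Halvorsen $2,600,450; Dube $1,302,300; Vance $1,788,250. Sum = $5,691,000.
Difference $5,691,050 − $5,691,000 = +$50 applied to largest allocation (Halvorsen): Halvorsen becomes $2,600,500.

Halvorsen: $2,600,500 | Dube: $1,302,300 | Vance: $1,788,250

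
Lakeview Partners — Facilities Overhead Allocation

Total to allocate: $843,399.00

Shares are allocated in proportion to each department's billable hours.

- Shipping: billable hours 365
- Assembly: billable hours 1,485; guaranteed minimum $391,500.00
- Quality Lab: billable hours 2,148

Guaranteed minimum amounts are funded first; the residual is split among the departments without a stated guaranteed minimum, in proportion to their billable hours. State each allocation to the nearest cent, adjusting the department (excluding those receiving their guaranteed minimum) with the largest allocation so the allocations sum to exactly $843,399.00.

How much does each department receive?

Shipping: $65,635.95 · Assembly: $391,500.00 · Quality Lab: $386,263.05

Minimums first: Assembly $391,500.00. Balance $451,899.00.
Balance split over remaining billable hours 2,513: Shipping 65,635.9471 → $65,635.95; Quality Lab 386,263.0529 → $386,263.05.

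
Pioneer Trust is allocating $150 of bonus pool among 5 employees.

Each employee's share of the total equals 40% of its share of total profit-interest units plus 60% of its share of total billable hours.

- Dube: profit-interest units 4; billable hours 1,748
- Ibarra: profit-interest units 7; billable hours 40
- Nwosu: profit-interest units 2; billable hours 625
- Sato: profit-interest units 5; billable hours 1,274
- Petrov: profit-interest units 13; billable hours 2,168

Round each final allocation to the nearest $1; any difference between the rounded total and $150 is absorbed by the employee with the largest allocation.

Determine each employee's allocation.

Totals — profit-interest units 31, billable hours 5,855.
Composite weights (40% profit-interest units + 60% billable hours): Dube 0.2307; Ibarra 0.0944; Nwosu 0.0899; Sato 0.1951; Petrov 0.3899.
Raw shares: Dube 34.61; Ibarra 14.16; Nwosu 13.48; Sato 29.26; Petrov 58.49.
At nearest $1: Dube $35; Ibarra $14; Nwosu $13; Sato $29; Petrov $58. Sum = $149.
Difference $150 − $149 = +$1 applied to largest allocation (Petrov): Petrov becomes $59.

Dube: $35 · Ibarra: $14 · Nwosu: $13 · Sato: $29 · Petrov: $59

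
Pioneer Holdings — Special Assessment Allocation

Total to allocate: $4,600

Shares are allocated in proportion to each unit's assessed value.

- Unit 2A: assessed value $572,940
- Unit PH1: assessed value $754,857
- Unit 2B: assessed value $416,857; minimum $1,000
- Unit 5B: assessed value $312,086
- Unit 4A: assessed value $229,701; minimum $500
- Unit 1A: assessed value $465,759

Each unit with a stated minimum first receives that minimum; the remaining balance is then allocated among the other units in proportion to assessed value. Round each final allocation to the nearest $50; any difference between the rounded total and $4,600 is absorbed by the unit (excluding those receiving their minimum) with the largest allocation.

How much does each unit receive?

Fund the minimums — Unit 2B $1,000; Unit 4A $500. Remaining pool $3,100.
Remaining pool split over remaining assessed value 2,105,642: Unit 2A 843.50 → $850; Unit PH1 1,111.33 → $1,100; Unit 5B 459.46 → $450; Unit 1A 685.71 → $700.

Unit 2A: $850 · Unit PH1: $1,100 · Unit 2B: $1,000 · Unit 5B: $450 · Unit 4A: $500 · Unit 1A: $700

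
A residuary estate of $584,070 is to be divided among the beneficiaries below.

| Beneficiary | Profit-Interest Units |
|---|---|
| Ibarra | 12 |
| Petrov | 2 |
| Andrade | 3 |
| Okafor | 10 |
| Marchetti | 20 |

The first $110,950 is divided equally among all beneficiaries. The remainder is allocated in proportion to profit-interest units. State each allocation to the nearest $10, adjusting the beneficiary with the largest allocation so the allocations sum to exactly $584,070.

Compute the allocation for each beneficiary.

Ibarra: $142,990; Petrov: $42,320; Andrade: $52,390; Okafor: $122,850; Marchetti: $223,520

First tranche $110,950 split equally: $22,190 each.
Remainder $473,120 by profit-interest units (total 47): Ibarra 120,796.60 → $120,800; Petrov 20,132.77 → $20,130; Andrade 30,199.15 → $30,200; Okafor 100,663.83 → $100,660; Marchetti 201,327.66 → $201,330.
Totals: Ibarra $22,190 + $120,800 = $142,990; Petrov $22,190 + $20,130 = $42,320; Andrade $22,190 + $30,200 = $52,390; Okafor $22,190 + $100,660 = $122,850; Marchetti $22,190 + $201,330 = $223,520.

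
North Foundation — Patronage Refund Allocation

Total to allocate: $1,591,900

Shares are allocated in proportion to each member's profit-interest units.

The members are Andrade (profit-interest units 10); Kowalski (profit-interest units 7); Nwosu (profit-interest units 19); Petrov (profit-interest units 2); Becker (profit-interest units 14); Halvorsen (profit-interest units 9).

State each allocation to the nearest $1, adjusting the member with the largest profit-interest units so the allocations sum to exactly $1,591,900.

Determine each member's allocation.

Sum of profit-interest units: 10 + 7 + 19 + 2 + 14 + 9 = 61.
Raw shares: Andrade 260,967.21; Kowalski 182,677.05; Nwosu 495,837.70; Petrov 52,193.44; Becker 365,354.10; Halvorsen 234,870.49.
At nearest $1: Andrade $260,967; Kowalski $182,677; Nwosu $495,838; Petrov $52,193; Becker $365,354; Halvorsen $234,870. Sum = $1,591,899.
Difference $1,591,900 − $1,591,899 = +$1 applied to largest profit-interest units (Nwosu): Nwosu becomes $495,839.

Andrade: $260,967; Kowalski: $182,677; Nwosu: $495,839; Petrov: $52,193; Becker: $365,354; Halvorsen: $234,870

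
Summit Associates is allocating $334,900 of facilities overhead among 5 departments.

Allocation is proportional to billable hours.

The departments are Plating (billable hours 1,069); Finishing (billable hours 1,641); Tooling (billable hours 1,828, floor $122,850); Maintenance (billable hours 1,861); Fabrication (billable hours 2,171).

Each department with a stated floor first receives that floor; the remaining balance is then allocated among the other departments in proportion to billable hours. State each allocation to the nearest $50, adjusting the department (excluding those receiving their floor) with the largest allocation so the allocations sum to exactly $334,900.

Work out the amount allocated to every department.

Fund the minimums — Tooling $122,850. Balance $212,050.
Balance split over remaining billable hours 6,742: Plating 33,622.29 → $33,600; Finishing 51,612.88 → $51,600; Maintenance 58,532.34 → $58,550; Fabrication 68,282.49 → $68,300.

Plating: $33,600; Finishing: $51,600; Tooling: $122,850; Maintenance: $58,550; Fabrication: $68,300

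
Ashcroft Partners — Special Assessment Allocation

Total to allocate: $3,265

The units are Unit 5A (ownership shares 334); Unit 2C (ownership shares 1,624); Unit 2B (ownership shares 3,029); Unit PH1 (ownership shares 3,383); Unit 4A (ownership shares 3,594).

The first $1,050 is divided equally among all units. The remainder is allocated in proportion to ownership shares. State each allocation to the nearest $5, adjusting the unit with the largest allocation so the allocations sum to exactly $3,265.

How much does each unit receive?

Equal tier: $1,050 ÷ 5 = $210 apiece.
Remainder $2,215 by ownership shares (total 11,964): Unit 5A 61.84 → $60; Unit 2C 300.67 → $300; Unit 2B 560.79 → $560; Unit PH1 626.32 → $625; Unit 4A 665.39 → $665.
Rounding difference +$5 on remainder applied to Unit 4A.
Totals: Unit 5A $210 + $60 = $270; Unit 2C $210 + $300 = $510; Unit 2B $210 + $560 = $770; Unit PH1 $210 + $625 = $835; Unit 4A $210 + $670 = $880.

Unit 5A: $270 · Unit 2C: $510 · Unit 2B: $770 · Unit PH1: $835 · Unit 4A: $880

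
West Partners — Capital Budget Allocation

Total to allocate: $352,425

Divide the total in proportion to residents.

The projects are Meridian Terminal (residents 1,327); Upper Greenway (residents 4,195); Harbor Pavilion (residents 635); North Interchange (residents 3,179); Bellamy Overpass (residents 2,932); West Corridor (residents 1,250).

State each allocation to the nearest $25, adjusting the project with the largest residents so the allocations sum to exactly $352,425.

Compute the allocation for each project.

Meridian Terminal: $34,600 | Upper Greenway: $109,350 | Harbor Pavilion: $16,550 | North Interchange: $82,875 | Bellamy Overpass: $76,450 | West Corridor: $32,600

Combined residents = 1,327 + 4,195 + 635 + 3,179 + 2,932 + 1,250 = 13,518.
Pro-rata amounts: Meridian Terminal 34,595.94; Upper Greenway 109,366.98; Harbor Pavilion 16,554.95; North Interchange 82,879.06; Bellamy Overpass 76,439.57; West Corridor 32,588.49.
After rounding ($25): Meridian Terminal $34,600; Upper Greenway $109,375; Harbor Pavilion $16,550; North Interchange $82,875; Bellamy Overpass $76,450; West Corridor $32,600. Sum = $352,450.
Difference $352,425 − $352,450 = −$25 applied to largest residents (Upper Greenway): Upper Greenway becomes $109,350.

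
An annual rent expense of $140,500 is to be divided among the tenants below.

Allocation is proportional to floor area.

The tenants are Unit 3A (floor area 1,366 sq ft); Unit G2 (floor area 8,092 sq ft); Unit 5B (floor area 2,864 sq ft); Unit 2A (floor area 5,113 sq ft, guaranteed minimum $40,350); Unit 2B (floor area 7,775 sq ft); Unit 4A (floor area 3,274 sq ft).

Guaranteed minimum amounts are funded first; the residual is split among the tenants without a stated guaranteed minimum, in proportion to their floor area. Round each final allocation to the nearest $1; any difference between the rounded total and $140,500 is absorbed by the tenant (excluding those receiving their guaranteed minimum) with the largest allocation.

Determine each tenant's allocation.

Unit 3A: $5,854 · Unit G2: $34,675 · Unit 5B: $12,273 · Unit 2A: $40,350 · Unit 2B: $33,318 · Unit 4A: $14,030

Minimums first: Unit 2A $40,350. Residual $100,150.
Residual split over remaining floor area 23,371: Unit 3A 5,853.62 → $5,854; Unit G2 34,676.04 → $34,676; Unit 5B 12,272.89 → $12,273; Unit 2B 33,317.63 → $33,318; Unit 4A 14,029.83 → $14,030.
Rounding difference −$1 applied to Unit G2 → $34,675.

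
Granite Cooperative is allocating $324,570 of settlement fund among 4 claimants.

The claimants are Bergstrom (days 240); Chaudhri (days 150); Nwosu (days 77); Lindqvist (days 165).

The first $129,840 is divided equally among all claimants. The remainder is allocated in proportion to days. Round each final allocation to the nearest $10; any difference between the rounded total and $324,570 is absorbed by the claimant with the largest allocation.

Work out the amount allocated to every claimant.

First tranche $129,840 split equally: $32,460 each.
Remainder $194,730 by days (total 632): Bergstrom 73,948.10 → $73,950; Chaudhri 46,217.56 → $46,220; Nwosu 23,725.02 → $23,730; Lindqvist 50,839.32 → $50,840.
Rounding difference −$10 on remainder applied to Bergstrom.
Totals: Bergstrom $32,460 + $73,940 = $106,400; Chaudhri $32,460 + $46,220 = $78,680; Nwosu $32,460 + $23,730 = $56,190; Lindqvist $32,460 + $50,840 = $83,300.

Bergstrom: $106,400 | Chaudhri: $78,680 | Nwosu: $56,190 | Lindqvist: $83,300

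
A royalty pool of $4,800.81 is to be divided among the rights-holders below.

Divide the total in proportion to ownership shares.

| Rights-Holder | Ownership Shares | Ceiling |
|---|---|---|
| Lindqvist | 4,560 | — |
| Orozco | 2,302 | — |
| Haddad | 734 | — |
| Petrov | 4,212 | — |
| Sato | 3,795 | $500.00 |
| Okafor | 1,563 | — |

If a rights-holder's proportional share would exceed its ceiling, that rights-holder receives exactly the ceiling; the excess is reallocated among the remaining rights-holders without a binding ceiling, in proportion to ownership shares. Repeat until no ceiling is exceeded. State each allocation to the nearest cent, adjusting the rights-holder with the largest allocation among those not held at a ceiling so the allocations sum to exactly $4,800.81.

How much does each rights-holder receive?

Lindqvist: $1,466.74; Orozco: $740.44; Haddad: $236.09; Petrov: $1,354.80; Sato: $500.00; Okafor: $502.74

Ownership shares total: 17,166.
Pro-rata shares before constraints: Lindqvist 1,275.2938; Orozco 643.7996; Haddad 205.2776; Petrov 1,177.9688; Sato 1,061.3465; Okafor 437.1237.
Capped: Sato ($500.00); residual $4,300.81 reallocated over remaining ownership shares 13,371.
Redistributed shares: Lindqvist 1,466.7335 → $1,466.73; Orozco 740.4431 → $740.44; Haddad 236.0926 → $236.09; Petrov 1,354.7986 → $1,354.80; Okafor 502.7422 → $502.74.
Rounding difference +$0.01 applied to Lindqvist → $1,466.74.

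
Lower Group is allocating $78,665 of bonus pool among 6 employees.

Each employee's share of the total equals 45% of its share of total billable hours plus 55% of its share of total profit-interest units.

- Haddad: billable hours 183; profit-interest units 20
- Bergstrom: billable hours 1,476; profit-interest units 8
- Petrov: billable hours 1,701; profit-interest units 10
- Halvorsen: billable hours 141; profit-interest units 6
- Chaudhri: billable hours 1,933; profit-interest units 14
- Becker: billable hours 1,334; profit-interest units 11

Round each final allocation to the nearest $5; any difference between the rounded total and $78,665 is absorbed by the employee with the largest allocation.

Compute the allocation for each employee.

Haddad: $13,500 · Bergstrom: $12,735 · Petrov: $15,165 · Halvorsen: $4,500 · Chaudhri: $18,890 · Becker: $13,875

Billable hours total 6,768; profit-interest units total 69.
Blended shares (45% billable hours + 55% profit-interest units): Haddad 0.1716; Bergstrom 0.1619; Petrov 0.1928; Halvorsen 0.0572; Chaudhri 0.2401; Becker 0.1764.
Proportional shares: Haddad 13,497.96; Bergstrom 12,736.37; Petrov 15,167.28; Halvorsen 4,499.72; Chaudhri 18,888.89; Becker 13,874.77.
After rounding ($5): Haddad $13,500; Bergstrom $12,735; Petrov $15,165; Halvorsen $4,500; Chaudhri $18,890; Becker $13,875. Sum = $78,665.
Sum already equals the total — no adjustment.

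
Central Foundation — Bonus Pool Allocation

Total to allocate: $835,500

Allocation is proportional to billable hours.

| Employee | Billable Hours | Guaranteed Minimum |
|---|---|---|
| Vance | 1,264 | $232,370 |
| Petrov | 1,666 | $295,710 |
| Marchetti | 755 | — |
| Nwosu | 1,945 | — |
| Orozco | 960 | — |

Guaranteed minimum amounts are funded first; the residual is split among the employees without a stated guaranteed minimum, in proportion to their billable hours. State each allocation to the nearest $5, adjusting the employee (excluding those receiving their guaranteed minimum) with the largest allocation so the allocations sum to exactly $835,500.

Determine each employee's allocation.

Minimums first: Vance $232,370; Petrov $295,710. Residual $307,420.
Residual split over remaining billable hours 3,660: Marchetti 63,415.87 → $63,415; Nwosu 163,369.37 → $163,370; Orozco 80,634.75 → $80,635.

Vance: $232,370 · Petrov: $295,710 · Marchetti: $63,415 · Nwosu: $163,370 · Orozco: $80,635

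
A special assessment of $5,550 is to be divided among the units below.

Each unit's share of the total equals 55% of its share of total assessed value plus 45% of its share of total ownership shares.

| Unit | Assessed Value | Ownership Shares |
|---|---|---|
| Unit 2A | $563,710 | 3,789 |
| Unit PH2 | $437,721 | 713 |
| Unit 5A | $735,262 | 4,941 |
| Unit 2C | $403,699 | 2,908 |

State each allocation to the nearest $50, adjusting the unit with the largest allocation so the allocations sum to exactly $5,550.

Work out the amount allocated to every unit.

Totals — assessed value 2,140,392, ownership shares 12,351.
Composite weights (55% assessed value + 45% ownership shares): Unit 2A 0.2829; Unit PH2 0.1385; Unit 5A 0.3690; Unit 2C 0.2097.
Unrounded shares: Unit 2A 1,570.10; Unit PH2 768.43; Unit 5A 2,047.71; Unit 2C 1,163.76.
After rounding ($50): Unit 2A $1,550; Unit PH2 $750; Unit 5A $2,050; Unit 2C $1,150. Sum = $5,500.
Difference $5,550 − $5,500 = +$50 applied to largest allocation (Unit 5A): Unit 5A becomes $2,100.

Unit 2A: $1,550 | Unit PH2: $750 | Unit 5A: $2,100 | Unit 2C: $1,150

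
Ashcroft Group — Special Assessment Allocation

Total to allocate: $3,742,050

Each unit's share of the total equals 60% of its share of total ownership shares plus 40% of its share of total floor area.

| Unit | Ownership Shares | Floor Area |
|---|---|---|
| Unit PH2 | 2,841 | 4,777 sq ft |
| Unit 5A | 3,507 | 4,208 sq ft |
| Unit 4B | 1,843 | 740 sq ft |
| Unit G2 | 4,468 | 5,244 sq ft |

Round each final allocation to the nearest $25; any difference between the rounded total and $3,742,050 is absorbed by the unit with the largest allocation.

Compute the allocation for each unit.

Ownership shares total 12,659; floor area total 14,969.
Composite weights (60% ownership shares + 40% floor area): Unit PH2 0.2623; Unit 5A 0.2787; Unit 4B 0.1071; Unit G2 0.3519.
Proportional shares: Unit PH2 981,560.91; Unit 5A 1,042,787.28; Unit 4B 400,874.86; Unit G2 1,316,826.96.
After rounding ($25): Unit PH2 $981,550; Unit 5A $1,042,775; Unit 4B $400,875; Unit G2 $1,316,825. Sum = $3,742,025.
Difference $3,742,050 − $3,742,025 = +$25 applied to largest allocation (Unit G2): Unit G2 becomes $1,316,850.

Unit PH2: $981,550; Unit 5A: $1,042,775; Unit 4B: $400,875; Unit G2: $1,316,850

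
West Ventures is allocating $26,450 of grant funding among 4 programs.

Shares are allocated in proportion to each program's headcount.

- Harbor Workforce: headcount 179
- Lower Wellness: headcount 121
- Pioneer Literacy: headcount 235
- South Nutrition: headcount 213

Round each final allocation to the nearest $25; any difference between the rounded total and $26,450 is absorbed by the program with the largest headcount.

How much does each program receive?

Harbor Workforce: $6,325 · Lower Wellness: $4,275 · Pioneer Literacy: $8,325 · South Nutrition: $7,525

Total headcount = 748.
Pro-rata amounts: Harbor Workforce 179/748 × $26,450 = 6,329.61; Lower Wellness 121/748 × $26,450 = 4,278.68; Pioneer Literacy 235/748 × $26,450 = 8,309.83; South Nutrition 213/748 × $26,450 = 7,531.89.
At nearest $25: Harbor Workforce $6,325; Lower Wellness $4,275; Pioneer Literacy $8,300; South Nutrition $7,525. Sum = $26,425.
Difference $26,450 − $26,425 = +$25 applied to largest headcount (Pioneer Literacy): Pioneer Literacy becomes $8,325.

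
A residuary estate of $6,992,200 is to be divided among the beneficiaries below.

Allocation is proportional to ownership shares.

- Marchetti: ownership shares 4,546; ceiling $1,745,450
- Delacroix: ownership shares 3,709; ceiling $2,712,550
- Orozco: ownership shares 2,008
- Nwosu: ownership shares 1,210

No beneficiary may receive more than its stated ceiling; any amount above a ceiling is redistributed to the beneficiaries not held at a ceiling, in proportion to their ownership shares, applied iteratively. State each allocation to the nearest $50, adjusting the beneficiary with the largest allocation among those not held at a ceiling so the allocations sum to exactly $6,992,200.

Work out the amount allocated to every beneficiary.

Marchetti: $1,745,450 · Delacroix: $2,712,550 · Orozco: $1,581,300 · Nwosu: $952,900

Sum of ownership shares: 11,473.
Pro-rata shares before constraints: Marchetti 2,770,551.83; Delacroix 2,260,443.63; Orozco 1,223,772.13; Nwosu 737,432.41.
Held at cap: Marchetti ($1,745,450); remaining pool $5,246,750 reallocated over remaining ownership shares 6,927.
Held at cap: Delacroix ($2,712,550); remaining pool $2,534,200 reallocated over remaining ownership shares 3,218.
Shares after redistribution: Orozco 1,581,315.60 → $1,581,300; Nwosu 952,884.40 → $952,900.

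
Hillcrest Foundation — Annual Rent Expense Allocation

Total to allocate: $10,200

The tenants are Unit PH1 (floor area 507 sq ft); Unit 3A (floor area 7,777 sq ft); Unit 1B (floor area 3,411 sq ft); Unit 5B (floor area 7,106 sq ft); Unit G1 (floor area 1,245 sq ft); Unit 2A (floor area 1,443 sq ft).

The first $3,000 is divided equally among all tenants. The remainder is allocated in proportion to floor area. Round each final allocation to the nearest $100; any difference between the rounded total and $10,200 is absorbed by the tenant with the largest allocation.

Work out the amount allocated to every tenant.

Unit PH1: $700 | Unit 3A: $3,100 | Unit 1B: $1,600 | Unit 5B: $2,900 | Unit G1: $900 | Unit 2A: $1,000

Equal tier: $3,000 ÷ 6 = $500 apiece.
Remainder $7,200 by floor area (total 21,489): Unit PH1 169.87 → $200; Unit 3A 2,605.72 → $2,600; Unit 1B 1,142.87 → $1,100; Unit 5B 2,380.90 → $2,400; Unit G1 417.14 → $400; Unit 2A 483.48 → $500.
Totals: Unit PH1 $500 + $200 = $700; Unit 3A $500 + $2,600 = $3,100; Unit 1B $500 + $1,100 = $1,600; Unit 5B $500 + $2,400 = $2,900; Unit G1 $500 + $400 = $900; Unit 2A $500 + $500 = $1,000.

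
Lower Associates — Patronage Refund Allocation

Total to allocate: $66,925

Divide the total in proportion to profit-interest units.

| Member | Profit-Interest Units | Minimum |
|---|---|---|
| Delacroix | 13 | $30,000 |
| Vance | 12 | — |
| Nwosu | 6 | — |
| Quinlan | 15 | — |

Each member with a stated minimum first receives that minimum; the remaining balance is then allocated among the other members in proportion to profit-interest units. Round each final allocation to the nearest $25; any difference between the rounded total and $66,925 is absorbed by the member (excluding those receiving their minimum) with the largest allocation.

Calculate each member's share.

Delacroix: $30,000 | Vance: $13,425 | Nwosu: $6,725 | Quinlan: $16,775

Minimums first: Delacroix $30,000. Balance $36,925.
Balance split over remaining profit-interest units 33: Vance 13,427.27 → $13,425; Nwosu 6,713.64 → $6,725; Quinlan 16,784.09 → $16,775.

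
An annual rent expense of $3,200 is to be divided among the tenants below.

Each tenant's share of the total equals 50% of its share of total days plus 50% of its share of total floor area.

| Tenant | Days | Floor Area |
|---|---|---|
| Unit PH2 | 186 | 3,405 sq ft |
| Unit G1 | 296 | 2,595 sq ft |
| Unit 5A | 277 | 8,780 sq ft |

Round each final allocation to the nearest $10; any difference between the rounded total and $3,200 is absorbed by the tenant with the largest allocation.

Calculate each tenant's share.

Unit PH2: $760 | Unit G1: $900 | Unit 5A: $1,540

Days total 759; floor area total 14,780.
Blended shares (50% days + 50% floor area): Unit PH2 0.2377; Unit G1 0.2828; Unit 5A 0.4795.
Unrounded shares: Unit PH2 760.70; Unit G1 904.90; Unit 5A 1,534.40.
Rounded to nearest $10: Unit PH2 $760; Unit G1 $900; Unit 5A $1,530. Sum = $3,190.
Difference $3,200 − $3,190 = +$10 applied to largest allocation (Unit 5A): Unit 5A becomes $1,540.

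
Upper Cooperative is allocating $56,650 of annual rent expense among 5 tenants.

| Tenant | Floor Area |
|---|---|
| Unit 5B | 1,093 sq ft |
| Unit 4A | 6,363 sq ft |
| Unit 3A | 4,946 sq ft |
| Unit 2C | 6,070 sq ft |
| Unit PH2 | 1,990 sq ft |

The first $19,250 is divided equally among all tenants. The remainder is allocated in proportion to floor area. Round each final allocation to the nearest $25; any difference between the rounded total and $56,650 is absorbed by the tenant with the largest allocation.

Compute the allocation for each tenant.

First tranche $19,250 split equally: $3,850 each.
Remainder $37,400 by floor area (total 20,462): Unit 5B 1,997.76 → $2,000; Unit 4A 11,630.15 → $11,625; Unit 3A 9,040.19 → $9,050; Unit 2C 11,094.61 → $11,100; Unit PH2 3,637.28 → $3,625.
Totals: Unit 5B $3,850 + $2,000 = $5,850; Unit 4A $3,850 + $11,625 = $15,475; Unit 3A $3,850 + $9,050 = $12,900; Unit 2C $3,850 + $11,100 = $14,950; Unit PH2 $3,850 + $3,625 = $7,475.

Unit 5B: $5,850; Unit 4A: $15,475; Unit 3A: $12,900; Unit 2C: $14,950; Unit PH2: $7,475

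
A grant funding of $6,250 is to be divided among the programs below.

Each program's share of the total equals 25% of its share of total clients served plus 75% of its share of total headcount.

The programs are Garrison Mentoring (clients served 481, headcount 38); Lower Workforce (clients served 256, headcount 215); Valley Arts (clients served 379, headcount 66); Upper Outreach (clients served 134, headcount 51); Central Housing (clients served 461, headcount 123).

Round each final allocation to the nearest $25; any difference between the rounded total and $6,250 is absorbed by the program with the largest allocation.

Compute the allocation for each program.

Garrison Mentoring: $800 · Lower Workforce: $2,275 · Valley Arts: $975 · Upper Outreach: $600 · Central Housing: $1,600

Totals — clients served 1,711, headcount 493.
Composite weights (25% clients served + 75% headcount): Garrison Mentoring 0.1281; Lower Workforce 0.3645; Valley Arts 0.1558; Upper Outreach 0.0972; Central Housing 0.2545.
Pro-rata amounts: Garrison Mentoring 800.56; Lower Workforce 2,278.03; Valley Arts 973.64; Upper Outreach 607.28; Central Housing 1,590.49.
After rounding ($25): Garrison Mentoring $800; Lower Workforce $2,275; Valley Arts $975; Upper Outreach $600; Central Housing $1,600. Sum = $6,250.
Rounded total matches; no reconciliation needed.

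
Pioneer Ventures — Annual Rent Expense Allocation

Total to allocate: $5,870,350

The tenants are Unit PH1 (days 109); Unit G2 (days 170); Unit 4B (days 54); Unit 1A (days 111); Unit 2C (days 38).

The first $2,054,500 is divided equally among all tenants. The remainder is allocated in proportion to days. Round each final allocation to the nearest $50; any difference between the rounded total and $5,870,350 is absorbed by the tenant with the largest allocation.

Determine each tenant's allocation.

$2,054,500 shared equally gives $410,900 per tenant.
Remainder $3,815,850 by days (total 482): Unit PH1 862,920.44 → $862,900; Unit G2 1,345,839.21 → $1,345,850; Unit 4B 427,501.87 → $427,500; Unit 1A 878,753.84 → $878,750; Unit 2C 300,834.65 → $300,850.
Totals: Unit PH1 $410,900 + $862,900 = $1,273,800; Unit G2 $410,900 + $1,345,850 = $1,756,750; Unit 4B $410,900 + $427,500 = $838,400; Unit 1A $410,900 + $878,750 = $1,289,650; Unit 2C $410,900 + $300,850 = $711,750.

Unit PH1: $1,273,800 | Unit G2: $1,756,750 | Unit 4B: $838,400 | Unit 1A: $1,289,650 | Unit 2C: $711,750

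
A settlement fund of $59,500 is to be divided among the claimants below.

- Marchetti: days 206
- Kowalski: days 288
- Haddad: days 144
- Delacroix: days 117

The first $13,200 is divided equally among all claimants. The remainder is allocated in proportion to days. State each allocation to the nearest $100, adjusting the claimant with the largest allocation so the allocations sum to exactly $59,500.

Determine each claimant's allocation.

Marchetti: $15,900; Kowalski: $21,000; Haddad: $12,100; Delacroix: $10,500

$13,200 shared equally gives $3,300 per claimant.
Remainder $46,300 by days (total 755): Marchetti 12,632.85 → $12,600; Kowalski 17,661.46 → $17,700; Haddad 8,830.73 → $8,800; Delacroix 7,174.97 → $7,200.
Totals: Marchetti $3,300 + $12,600 = $15,900; Kowalski $3,300 + $17,700 = $21,000; Haddad $3,300 + $8,800 = $12,100; Delacroix $3,300 + $7,200 = $10,500.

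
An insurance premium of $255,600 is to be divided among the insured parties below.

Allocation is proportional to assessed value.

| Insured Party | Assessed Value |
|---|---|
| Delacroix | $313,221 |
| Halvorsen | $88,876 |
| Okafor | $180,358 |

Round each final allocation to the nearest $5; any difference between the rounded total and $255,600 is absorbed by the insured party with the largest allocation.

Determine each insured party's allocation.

Assessed value total: 582,455.
Proportional shares: Delacroix 313,221/582,455 × $255,600 = 137,451.46; Halvorsen 88,876/582,455 × $255,600 = 39,001.65; Okafor 180,358/582,455 × $255,600 = 79,146.90.
At nearest $5: Delacroix $137,450; Halvorsen $39,000; Okafor $79,145. Sum = $255,595.
Difference $255,600 − $255,595 = +$5 applied to largest allocation (Delacroix): Delacroix becomes $137,455.

Delacroix: $137,455 · Halvorsen: $39,000 · Okafor: $79,145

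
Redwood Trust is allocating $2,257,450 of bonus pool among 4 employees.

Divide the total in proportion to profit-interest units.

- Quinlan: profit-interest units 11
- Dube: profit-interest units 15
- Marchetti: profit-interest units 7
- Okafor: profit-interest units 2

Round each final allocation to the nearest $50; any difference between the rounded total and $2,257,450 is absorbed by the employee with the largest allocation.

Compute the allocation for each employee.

Profit-interest units total: 35.
Pro-rata amounts: Quinlan 11/35 × $2,257,450 = 709,484.29; Dube 15/35 × $2,257,450 = 967,478.57; Marchetti 7/35 × $2,257,450 = 451,490.00; Okafor 2/35 × $2,257,450 = 128,997.14.
After rounding ($50): Quinlan $709,500; Dube $967,500; Marchetti $451,500; Okafor $129,000. Sum = $2,257,500.
Difference $2,257,450 − $2,257,500 = −$50 applied to largest allocation (Dube): Dube becomes $967,450.

Quinlan: $709,500 · Dube: $967,450 · Marchetti: $451,500 · Okafor: $129,000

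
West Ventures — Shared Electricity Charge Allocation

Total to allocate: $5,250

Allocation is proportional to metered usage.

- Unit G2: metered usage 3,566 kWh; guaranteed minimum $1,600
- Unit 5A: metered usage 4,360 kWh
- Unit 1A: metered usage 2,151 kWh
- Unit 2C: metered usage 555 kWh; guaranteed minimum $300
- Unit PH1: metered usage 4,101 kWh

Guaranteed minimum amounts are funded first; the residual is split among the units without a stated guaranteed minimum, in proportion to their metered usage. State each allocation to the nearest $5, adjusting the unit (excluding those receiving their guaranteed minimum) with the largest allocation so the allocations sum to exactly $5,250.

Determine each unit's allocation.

Unit G2: $1,600; Unit 5A: $1,375; Unit 1A: $680; Unit 2C: $300; Unit PH1: $1,295

Guaranteed amounts: Unit G2 $1,600; Unit 2C $300. Residual $3,350.
Residual split over remaining metered usage 10,612: Unit 5A 1,376.37 → $1,375; Unit 1A 679.03 → $680; Unit PH1 1,294.61 → $1,295.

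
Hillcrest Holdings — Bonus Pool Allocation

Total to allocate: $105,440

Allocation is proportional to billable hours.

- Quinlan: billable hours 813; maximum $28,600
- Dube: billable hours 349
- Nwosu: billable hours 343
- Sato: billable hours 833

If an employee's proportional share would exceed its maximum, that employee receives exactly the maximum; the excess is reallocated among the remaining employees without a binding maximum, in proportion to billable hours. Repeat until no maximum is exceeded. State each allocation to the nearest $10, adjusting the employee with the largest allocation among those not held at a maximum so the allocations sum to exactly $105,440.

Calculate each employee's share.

Quinlan: $28,600 · Dube: $17,590 · Nwosu: $17,280 · Sato: $41,970

Billable hours total: 2,338.
Proportional shares (ignoring caps): Quinlan 36,664.98; Dube 15,739.33; Nwosu 15,468.74; Sato 37,566.95.
Capped: Quinlan ($28,600); remaining pool $76,840 reallocated over remaining billable hours 1,525.
Redistributed shares: Dube 17,585.02 → $17,590; Nwosu 17,282.70 → $17,280; Sato 41,972.28 → $41,970.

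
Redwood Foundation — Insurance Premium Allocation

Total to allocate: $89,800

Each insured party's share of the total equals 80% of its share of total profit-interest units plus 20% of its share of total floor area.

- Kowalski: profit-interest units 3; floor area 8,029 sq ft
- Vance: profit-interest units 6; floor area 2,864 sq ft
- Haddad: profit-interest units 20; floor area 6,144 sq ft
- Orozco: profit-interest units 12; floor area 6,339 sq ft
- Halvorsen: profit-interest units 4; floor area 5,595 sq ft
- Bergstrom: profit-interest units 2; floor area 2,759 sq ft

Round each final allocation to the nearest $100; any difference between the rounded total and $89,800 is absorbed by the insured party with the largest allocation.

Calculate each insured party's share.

Profit-interest units total 47; floor area total 31,730.
Composite weights (80% profit-interest units + 20% floor area): Kowalski 0.1017; Vance 0.1202; Haddad 0.3792; Orozco 0.2442; Halvorsen 0.1034; Bergstrom 0.0514.
Proportional shares: Kowalski 9,130.15; Vance 10,792.16; Haddad 34,047.88; Orozco 21,930.17; Halvorsen 9,280.96; Bergstrom 4,618.69.
At nearest $100: Kowalski $9,100; Vance $10,800; Haddad $34,000; Orozco $21,900; Halvorsen $9,300; Bergstrom $4,600. Sum = $89,700.
Difference $89,800 − $89,700 = +$100 applied to largest allocation (Haddad): Haddad becomes $34,100.

Kowalski: $9,100 · Vance: $10,800 · Haddad: $34,100 · Orozco: $21,900 · Halvorsen: $9,300 · Bergstrom: $4,600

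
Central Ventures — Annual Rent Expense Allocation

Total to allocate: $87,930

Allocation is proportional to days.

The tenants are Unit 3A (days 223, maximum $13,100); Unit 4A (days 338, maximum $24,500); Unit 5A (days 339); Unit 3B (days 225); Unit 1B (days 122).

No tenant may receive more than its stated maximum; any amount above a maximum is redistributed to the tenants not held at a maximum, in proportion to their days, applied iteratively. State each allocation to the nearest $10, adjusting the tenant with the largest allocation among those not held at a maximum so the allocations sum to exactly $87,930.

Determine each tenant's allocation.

Sum of days: 1,247.
Pro-rata shares before constraints: Unit 3A 15,724.45; Unit 4A 23,833.47; Unit 5A 23,903.99; Unit 3B 15,865.48; Unit 1B 8,602.61.
Capped: Unit 3A ($13,100); remaining pool $74,830 reallocated over remaining days 1,024.
Capped: Unit 4A ($24,500); remaining pool $50,330 reallocated over remaining days 686.
Remaining shares: Unit 5A 24,871.53 → $24,870; Unit 3B 16,507.65 → $16,510; Unit 1B 8,950.82 → $8,950.

Unit 3A: $13,100 · Unit 4A: $24,500 · Unit 5A: $24,870 · Unit 3B: $16,510 · Unit 1B: $8,950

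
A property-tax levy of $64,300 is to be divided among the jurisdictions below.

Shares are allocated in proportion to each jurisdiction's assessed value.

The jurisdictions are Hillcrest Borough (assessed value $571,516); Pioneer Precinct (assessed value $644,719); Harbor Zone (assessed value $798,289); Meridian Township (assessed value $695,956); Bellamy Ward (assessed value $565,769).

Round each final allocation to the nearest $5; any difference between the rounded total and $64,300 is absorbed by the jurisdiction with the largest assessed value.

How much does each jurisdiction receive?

Assessed value total: 571,516 + 644,719 + 798,289 + 695,956 + 565,769 = 3,276,249.
Pro-rata amounts: Hillcrest Borough 11,216.63; Pioneer Precinct 12,653.32; Harbor Zone 15,667.30; Meridian Township 13,658.90; Bellamy Ward 11,103.84.
At nearest $5: Hillcrest Borough $11,215; Pioneer Precinct $12,655; Harbor Zone $15,665; Meridian Township $13,660; Bellamy Ward $11,105. Sum = $64,300.
Sum already equals the total — no adjustment.

Hillcrest Borough: $11,215 | Pioneer Precinct: $12,655 | Harbor Zone: $15,665 | Meridian Township: $13,660 | Bellamy Ward: $11,105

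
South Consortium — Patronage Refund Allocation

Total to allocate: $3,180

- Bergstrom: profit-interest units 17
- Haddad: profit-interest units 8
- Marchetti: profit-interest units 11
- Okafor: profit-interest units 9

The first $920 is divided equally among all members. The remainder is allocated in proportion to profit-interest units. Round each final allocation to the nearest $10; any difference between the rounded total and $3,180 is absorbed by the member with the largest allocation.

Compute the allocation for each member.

Bergstrom: $1,090; Haddad: $630; Marchetti: $780; Okafor: $680

Equal tier: $920 ÷ 4 = $230 apiece.
Remainder $2,260 by profit-interest units (total 45): Bergstrom 853.78 → $850; Haddad 401.78 → $400; Marchetti 552.44 → $550; Okafor 452.00 → $450.
Rounding difference +$10 on remainder applied to Bergstrom.
Totals: Bergstrom $230 + $860 = $1,090; Haddad $230 + $400 = $630; Marchetti $230 + $550 = $780; Okafor $230 + $450 = $680.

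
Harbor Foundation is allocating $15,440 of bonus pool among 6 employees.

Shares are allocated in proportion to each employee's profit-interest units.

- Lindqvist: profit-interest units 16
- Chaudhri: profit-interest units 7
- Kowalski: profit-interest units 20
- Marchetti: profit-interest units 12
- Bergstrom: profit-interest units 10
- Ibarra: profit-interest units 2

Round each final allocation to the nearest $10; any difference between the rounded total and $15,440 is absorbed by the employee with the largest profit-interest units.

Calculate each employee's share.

Lindqvist: $3,690 · Chaudhri: $1,610 · Kowalski: $4,610 · Marchetti: $2,770 · Bergstrom: $2,300 · Ibarra: $460

Total profit-interest units = 16 + 7 + 20 + 12 + 10 + 2 = 67.
Raw shares: Lindqvist 3,687.16; Chaudhri 1,613.13; Kowalski 4,608.96; Marchetti 2,765.37; Bergstrom 2,304.48; Ibarra 460.90.
After rounding ($10): Lindqvist $3,690; Chaudhri $1,610; Kowalski $4,610; Marchetti $2,770; Bergstrom $2,300; Ibarra $460. Sum = $15,440.
Rounded total matches; no reconciliation needed.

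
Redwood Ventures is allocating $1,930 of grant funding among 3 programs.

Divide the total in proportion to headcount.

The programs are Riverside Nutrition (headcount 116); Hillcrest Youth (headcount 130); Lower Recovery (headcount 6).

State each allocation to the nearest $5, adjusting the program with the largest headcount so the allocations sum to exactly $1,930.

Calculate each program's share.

Combined headcount = 116 + 130 + 6 = 252.
Unrounded shares: Riverside Nutrition 888.41; Hillcrest Youth 995.63; Lower Recovery 45.95.
At nearest $5: Riverside Nutrition $890; Hillcrest Youth $995; Lower Recovery $45. Sum = $1,930.
Rounded total matches; no reconciliation needed.

Riverside Nutrition: $890; Hillcrest Youth: $995; Lower Recovery: $45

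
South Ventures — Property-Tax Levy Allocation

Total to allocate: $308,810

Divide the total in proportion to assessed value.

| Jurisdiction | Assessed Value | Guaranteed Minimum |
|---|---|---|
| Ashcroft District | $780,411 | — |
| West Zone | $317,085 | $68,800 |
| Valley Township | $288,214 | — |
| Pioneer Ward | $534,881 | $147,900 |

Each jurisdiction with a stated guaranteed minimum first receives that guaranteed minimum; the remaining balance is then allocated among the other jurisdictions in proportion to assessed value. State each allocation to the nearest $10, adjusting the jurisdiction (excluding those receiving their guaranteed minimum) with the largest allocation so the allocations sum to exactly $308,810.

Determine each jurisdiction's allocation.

Minimums first: West Zone $68,800; Pioneer Ward $147,900. Remaining pool $92,110.
Remaining pool split over remaining assessed value 1,068,625: Ashcroft District 67,267.43 → $67,270; Valley Township 24,842.57 → $24,840.

Ashcroft District: $67,270 · West Zone: $68,800 · Valley Township: $24,840 · Pioneer Ward: $147,900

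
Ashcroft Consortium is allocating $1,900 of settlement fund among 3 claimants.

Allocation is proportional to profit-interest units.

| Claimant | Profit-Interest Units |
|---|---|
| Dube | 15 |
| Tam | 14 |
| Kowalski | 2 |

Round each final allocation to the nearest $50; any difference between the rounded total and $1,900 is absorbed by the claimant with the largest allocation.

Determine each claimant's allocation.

Profit-interest units total: 31.
Raw shares: Dube 15/31 × $1,900 = 919.35; Tam 14/31 × $1,900 = 858.06; Kowalski 2/31 × $1,900 = 122.58.
At nearest $50: Dube $900; Tam $850; Kowalski $100. Sum = $1,850.
Difference $1,900 − $1,850 = +$50 applied to largest allocation (Dube): Dube becomes $950.

Dube: $950 · Tam: $850 · Kowalski: $100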